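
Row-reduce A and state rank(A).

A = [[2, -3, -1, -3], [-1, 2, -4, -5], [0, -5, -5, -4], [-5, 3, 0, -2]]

rank(A) = 4

Row reduction:
R2 <- R2 - (-1/2)*R1:  [     0    1/2   -9/2  -13/2 ]
R4 <- R4 - (-5/2)*R1:  [     0   -9/2   -5/2  -19/2 ]
R3 <- R3 - (-10)*R2:  [   0    0  -50  -69 ]
R4 <- R4 - (-9)*R2:  [   0    0  -43  -68 ]
R4 <- R4 - (43/50)*R3:  [       0        0        0  -433/50 ]
Row echelon form:
[ 2   -3    -1       -3 ]
[ 0  1/2  -9/2    -13/2 ]
[ 0    0   -50      -69 ]
[ 0    0     0  -433/50 ]
Nonzero rows / pivot columns: 4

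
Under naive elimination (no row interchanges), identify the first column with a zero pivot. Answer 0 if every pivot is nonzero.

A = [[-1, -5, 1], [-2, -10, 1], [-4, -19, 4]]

Naive forward elimination:
R2 <- R2 - (2)*R1:  [  0   0  -1 ]
R3 <- R3 - (4)*R1:  [ 0  1  0 ]
Matrix at this point:
[ -1  -5   1 ]
[  0   0  -1 ]
[  0   1   0 ]
Pivot entry (2,2) is zero but row 3 has 1 in column 2 -> naive elimination stops; a row interchange (e.g. R2 <-> R3) would be required here.

first zero-pivot column = 2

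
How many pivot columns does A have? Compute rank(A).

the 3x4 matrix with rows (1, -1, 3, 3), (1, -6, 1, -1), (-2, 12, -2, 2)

rank(A) = 2

Row reduction:
R2 <- R2 - (1)*R1:  [  0  -5  -2  -4 ]
R3 <- R3 - (-2)*R1:  [  0  10   4   8 ]
R3 <- R3 - (-2)*R2:  [ 0  0  0  0 ]
Row echelon form:
[ 1  -1   3   3 ]
[ 0  -5  -2  -4 ]
[ 0   0   0   0 ]
Nonzero rows / pivot columns: 2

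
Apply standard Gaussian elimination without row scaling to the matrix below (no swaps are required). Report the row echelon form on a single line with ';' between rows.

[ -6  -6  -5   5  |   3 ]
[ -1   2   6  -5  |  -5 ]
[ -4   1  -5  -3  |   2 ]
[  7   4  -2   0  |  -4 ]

Forward elimination:
R2 <- R2 - (1/6)*R1:  [     0      3   41/6  -35/6  -11/2 ]
R3 <- R3 - (2/3)*R1:  [     0      5   -5/3  -19/3      0 ]
R4 <- R4 - (-7/6)*R1:  [     0     -3  -47/6   35/6   -1/2 ]
R3 <- R3 - (5/3)*R2:  [       0        0  -235/18    61/18     55/6 ]
R4 <- R4 - (-1)*R2:  [  0   0  -1   0  -6 ]
R4 <- R4 - (18/235)*R3:  [       0        0        0  -61/235  -315/47 ]
Row echelon form:
[ -6  -6       -5        5  |        3 ]
[  0   3     41/6    -35/6  |    -11/2 ]
[  0   0  -235/18    61/18  |     55/6 ]
[  0   0        0  -61/235  |  -315/47 ]

REF = [-6 -6 -5 5 3; 0 3 41/6 -35/6 -11/2; 0 0 -235/18 61/18 55/6; 0 0 0 -61/235 -315/47]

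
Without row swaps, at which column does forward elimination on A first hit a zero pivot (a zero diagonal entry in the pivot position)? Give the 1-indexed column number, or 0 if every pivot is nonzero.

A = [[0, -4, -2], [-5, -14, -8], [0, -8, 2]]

Naive forward elimination:
Pivot entry (1,1) is zero but row 2 has -5 in column 1 -> naive elimination stops; a row interchange (e.g. R1 <-> R2) would be required here.

first zero-pivot column = 1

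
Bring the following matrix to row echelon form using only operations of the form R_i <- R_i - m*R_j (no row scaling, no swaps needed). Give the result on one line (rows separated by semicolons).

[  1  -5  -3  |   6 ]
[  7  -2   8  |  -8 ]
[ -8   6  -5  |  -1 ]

Forward elimination:
R2 <- R2 - (7)*R1:  [   0   33   29  -50 ]
R3 <- R3 - (-8)*R1:  [   0  -34  -29   47 ]
R3 <- R3 - (-34/33)*R2:  [       0        0    29/33  -149/33 ]
Row echelon form:
[ 1  -5     -3  |        6 ]
[ 0  33     29  |      -50 ]
[ 0   0  29/33  |  -149/33 ]

REF = [1 -5 -3 6; 0 33 29 -50; 0 0 29/33 -149/33]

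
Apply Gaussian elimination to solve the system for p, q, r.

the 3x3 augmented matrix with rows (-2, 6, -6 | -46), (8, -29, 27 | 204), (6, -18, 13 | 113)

Forward elimination on [A|b]:
R2 <- R2 - (-4)*R1:  [  0  -5   3  20 ]
R3 <- R3 - (-3)*R1:  [   0    0   -5  -25 ]
Row echelon form:
[ -2   6  -6  |  -46 ]
[  0  -5   3  |   20 ]
[  0   0  -5  |  -25 ]
Back-substitution:
r = (-25) / -5 = 5
q = (20 - (3)*(5)) / -5 = -1
p = (-46 - (6)*(-1) - (-6)*(5)) / -2 = 5

(5, -1, 5)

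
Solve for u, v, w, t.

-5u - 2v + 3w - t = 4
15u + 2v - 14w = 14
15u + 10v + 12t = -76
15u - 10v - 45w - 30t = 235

(-4, 2, -5, -3)

Forward elimination on [A|b]:
R2 <- R2 - (-3)*R1:  [  0  -4  -5  -3  26 ]
R3 <- R3 - (-3)*R1:  [   0    4    9    9  -64 ]
R4 <- R4 - (-3)*R1:  [   0  -16  -36  -33  247 ]
R3 <- R3 - (-1)*R2:  [   0    0    4    6  -38 ]
R4 <- R4 - (4)*R2:  [   0    0  -16  -21  143 ]
R4 <- R4 - (-4)*R3:  [  0   0   0   3  -9 ]
Row echelon form:
[ -5  -2   3  -1  |    4 ]
[  0  -4  -5  -3  |   26 ]
[  0   0   4   6  |  -38 ]
[  0   0   0   3  |   -9 ]
Back-substitution:
t = (-9) / 3 = -3
w = (-38 - (6)*(-3)) / 4 = -5
v = (26 - (-5)*(-5) - (-3)*(-3)) / -4 = 2
u = (4 - (-2)*(2) - (3)*(-5) - (-1)*(-3)) / -5 = -4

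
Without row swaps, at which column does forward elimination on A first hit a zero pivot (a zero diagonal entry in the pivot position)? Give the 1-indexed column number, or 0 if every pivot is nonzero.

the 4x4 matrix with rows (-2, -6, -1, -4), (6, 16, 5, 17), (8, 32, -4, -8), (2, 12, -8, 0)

first zero-pivot column = 3

Naive forward elimination:
R2 <- R2 - (-3)*R1:  [  0  -2   2   5 ]
R3 <- R3 - (-4)*R1:  [   0    8   -8  -24 ]
R4 <- R4 - (-1)*R1:  [  0   6  -9  -4 ]
R3 <- R3 - (-4)*R2:  [  0   0   0  -4 ]
R4 <- R4 - (-3)*R2:  [  0   0  -3  11 ]
Matrix at this point:
[ -2  -6  -1  -4 ]
[  0  -2   2   5 ]
[  0   0   0  -4 ]
[  0   0  -3  11 ]
Pivot entry (3,3) is zero but row 4 has -3 in column 3 -> naive elimination stops; a row interchange (e.g. R3 <-> R4) would be required here.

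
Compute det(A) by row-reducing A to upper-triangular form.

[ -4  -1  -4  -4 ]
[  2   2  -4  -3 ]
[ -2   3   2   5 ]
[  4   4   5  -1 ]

Forward elimination:
R2 <- R2 - (-1/2)*R1:  [   0  3/2   -6   -5 ]
R3 <- R3 - (1/2)*R1:  [   0  7/2    4    7 ]
R4 <- R4 - (-1)*R1:  [  0   3   1  -5 ]
R3 <- R3 - (7/3)*R2:  [    0     0    18  56/3 ]
R4 <- R4 - (2)*R2:  [  0   0  13   5 ]
R4 <- R4 - (13/18)*R3:  [       0        0        0  -229/27 ]
Upper-triangular form:
[ -4   -1  -4       -4 ]
[  0  3/2  -6       -5 ]
[  0    0  18     56/3 ]
[  0    0   0  -229/27 ]
det(A) = (-1)^0 * (-4) * (3/2) * (18) * (-229/27) = 916  (0 row swaps -> sign +1)

det(A) = 916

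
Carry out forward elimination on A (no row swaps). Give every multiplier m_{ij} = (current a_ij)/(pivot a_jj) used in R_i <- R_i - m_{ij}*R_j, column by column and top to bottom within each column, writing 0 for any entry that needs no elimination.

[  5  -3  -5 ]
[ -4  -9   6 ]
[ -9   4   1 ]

Forward elimination:
R2 <- R2 - (-4/5)*R1:  [     0  -57/5      2 ]
R3 <- R3 - (-9/5)*R1:  [    0  -7/5    -8 ]
R3 <- R3 - (7/57)*R2:  [       0        0  -470/57 ]
Multipliers (in order of application): m_{21} = -4/5, m_{31} = -9/5, m_{32} = 7/57

multipliers: -4/5, -9/5, 7/57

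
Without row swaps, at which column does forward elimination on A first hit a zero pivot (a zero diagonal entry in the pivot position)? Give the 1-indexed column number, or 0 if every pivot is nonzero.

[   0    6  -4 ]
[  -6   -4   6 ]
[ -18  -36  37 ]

first zero-pivot column = 1

Naive forward elimination:
Pivot entry (1,1) is zero but row 2 has -6 in column 1 -> naive elimination stops; a row interchange (e.g. R1 <-> R2) would be required here.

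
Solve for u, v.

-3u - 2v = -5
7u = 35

(5, -5)

Forward elimination on [A|b]:
R2 <- R2 - (-7/3)*R1:  [     0  -14/3   70/3 ]
Row echelon form:
[ -3     -2  |    -5 ]
[  0  -14/3  |  70/3 ]
Back-substitution:
v = (70/3) / (-14/3) = -5
u = (-5 - (-2)*(-5)) / -3 = 5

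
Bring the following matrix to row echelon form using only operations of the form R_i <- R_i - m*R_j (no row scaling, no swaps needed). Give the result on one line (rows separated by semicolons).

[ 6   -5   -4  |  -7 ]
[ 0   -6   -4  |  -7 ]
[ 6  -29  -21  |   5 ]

REF = [6 -5 -4 -7; 0 -6 -4 -7; 0 0 -1 40]

Forward elimination:
R3 <- R3 - (1)*R1:  [   0  -24  -17   12 ]
R3 <- R3 - (4)*R2:  [  0   0  -1  40 ]
Row echelon form:
[ 6  -5  -4  |  -7 ]
[ 0  -6  -4  |  -7 ]
[ 0   0  -1  |  40 ]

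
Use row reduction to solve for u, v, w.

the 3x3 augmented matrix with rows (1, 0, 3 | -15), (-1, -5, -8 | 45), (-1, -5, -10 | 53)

Forward elimination on [A|b]:
R2 <- R2 - (-1)*R1:  [  0  -5  -5  30 ]
R3 <- R3 - (-1)*R1:  [  0  -5  -7  38 ]
R3 <- R3 - (1)*R2:  [  0   0  -2   8 ]
Row echelon form:
[ 1   0   3  |  -15 ]
[ 0  -5  -5  |   30 ]
[ 0   0  -2  |    8 ]
Back-substitution:
w = (8) / -2 = -4
v = (30 - (-5)*(-4)) / -5 = -2
u = (-15 - (3)*(-4)) / 1 = -3

(-3, -2, -4)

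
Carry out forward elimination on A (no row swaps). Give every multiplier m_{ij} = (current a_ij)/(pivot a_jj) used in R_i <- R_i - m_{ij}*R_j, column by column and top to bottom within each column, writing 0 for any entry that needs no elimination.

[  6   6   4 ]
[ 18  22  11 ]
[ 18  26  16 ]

multipliers: 3, 3, 2

Forward elimination:
R2 <- R2 - (3)*R1:  [  0   4  -1 ]
R3 <- R3 - (3)*R1:  [ 0  8  4 ]
R3 <- R3 - (2)*R2:  [ 0  0  6 ]
Multipliers (in order of application): m_{21} = 3, m_{31} = 3, m_{32} = 2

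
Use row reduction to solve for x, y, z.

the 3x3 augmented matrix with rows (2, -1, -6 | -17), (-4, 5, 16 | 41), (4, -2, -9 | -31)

(-5, 1, 1)

Forward elimination on [A|b]:
R2 <- R2 - (-2)*R1:  [ 0  3  4  7 ]
R3 <- R3 - (2)*R1:  [ 0  0  3  3 ]
Row echelon form:
[ 2  -1  -6  |  -17 ]
[ 0   3   4  |    7 ]
[ 0   0   3  |    3 ]
Back-substitution:
z = (3) / 3 = 1
y = (7 - (4)*(1)) / 3 = 1
x = (-17 - (-1)*(1) - (-6)*(1)) / 2 = -5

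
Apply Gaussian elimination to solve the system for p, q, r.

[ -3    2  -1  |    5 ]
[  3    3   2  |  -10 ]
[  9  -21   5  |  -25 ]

(0, 0, -5)

Forward elimination on [A|b]:
R2 <- R2 - (-1)*R1:  [  0   5   1  -5 ]
R3 <- R3 - (-3)*R1:  [   0  -15    2  -10 ]
R3 <- R3 - (-3)*R2:  [   0    0    5  -25 ]
Row echelon form:
[ -3  2  -1  |    5 ]
[  0  5   1  |   -5 ]
[  0  0   5  |  -25 ]
Back-substitution:
r = (-25) / 5 = -5
q = (-5 - (1)*(-5)) / 5 = 0
p = (5 - (2)*(0) - (-1)*(-5)) / -3 = 0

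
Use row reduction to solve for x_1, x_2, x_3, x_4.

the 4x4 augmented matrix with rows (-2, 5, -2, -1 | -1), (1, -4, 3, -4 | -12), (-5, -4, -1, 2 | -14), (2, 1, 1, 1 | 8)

Forward elimination on [A|b]:
R2 <- R2 - (-1/2)*R1:  [     0   -3/2      2   -9/2  -25/2 ]
R3 <- R3 - (5/2)*R1:  [     0  -33/2      4    9/2  -23/2 ]
R4 <- R4 - (-1)*R1:  [  0   6  -1   0   7 ]
R3 <- R3 - (11)*R2:  [   0    0  -18   54  126 ]
R4 <- R4 - (-4)*R2:  [   0    0    7  -18  -43 ]
R4 <- R4 - (-7/18)*R3:  [ 0  0  0  3  6 ]
Row echelon form:
[ -2     5   -2    -1  |     -1 ]
[  0  -3/2    2  -9/2  |  -25/2 ]
[  0     0  -18    54  |    126 ]
[  0     0    0     3  |      6 ]
Back-substitution:
x_4 = (6) / 3 = 2
x_3 = (126 - (54)*(2)) / -18 = -1
x_2 = (-25/2 - (2)*(-1) - (-9/2)*(2)) / (-3/2) = 1
x_1 = (-1 - (5)*(1) - (-2)*(-1) - (-1)*(2)) / -2 = 3

(3, 1, -1, 2)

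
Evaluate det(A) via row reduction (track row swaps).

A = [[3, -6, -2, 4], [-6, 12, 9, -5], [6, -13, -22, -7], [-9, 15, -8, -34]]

det(A) = -15

Forward elimination:
R2 <- R2 - (-2)*R1:  [ 0  0  5  3 ]
R3 <- R3 - (2)*R1:  [   0   -1  -18  -15 ]
R4 <- R4 - (-3)*R1:  [   0   -3  -14  -22 ]
R2 <-> R3   (pivot in column 2 was zero)
[ 3  -6   -2    4 ]
[ 0  -1  -18  -15 ]
[ 0   0    5    3 ]
[ 0  -3  -14  -22 ]
R4 <- R4 - (3)*R2:  [  0   0  40  23 ]
R4 <- R4 - (8)*R3:  [  0   0   0  -1 ]
Upper-triangular form:
[ 3  -6   -2    4 ]
[ 0  -1  -18  -15 ]
[ 0   0    5    3 ]
[ 0   0    0   -1 ]
det(A) = (-1)^1 * (3) * (-1) * (5) * (-1) = -15  (1 row swap -> sign -1)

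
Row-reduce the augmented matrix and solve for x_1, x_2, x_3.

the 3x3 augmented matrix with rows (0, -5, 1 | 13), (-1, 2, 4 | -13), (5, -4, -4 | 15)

Forward elimination on [A|b]:
R1 <-> R2   (pivot in column 1 was zero)
[ -1   2   4  -13 ]
[  0  -5   1   13 ]
[  5  -4  -4   15 ]
R3 <- R3 - (-5)*R1:  [   0    6   16  -50 ]
R3 <- R3 - (-6/5)*R2:  [      0       0    86/5  -172/5 ]
Row echelon form:
[ -1   2     4  |     -13 ]
[  0  -5     1  |      13 ]
[  0   0  86/5  |  -172/5 ]
Back-substitution:
x_3 = (-172/5) / (86/5) = -2
x_2 = (13 - (1)*(-2)) / -5 = -3
x_1 = (-13 - (2)*(-3) - (4)*(-2)) / -1 = -1

(-1, -3, -2)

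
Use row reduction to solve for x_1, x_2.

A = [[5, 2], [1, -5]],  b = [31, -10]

Forward elimination on [A|b]:
R2 <- R2 - (1/5)*R1:  [     0  -27/5  -81/5 ]
Row echelon form:
[ 5      2  |     31 ]
[ 0  -27/5  |  -81/5 ]
Back-substitution:
x_2 = (-81/5) / (-27/5) = 3
x_1 = (31 - (2)*(3)) / 5 = 5

(5, 3)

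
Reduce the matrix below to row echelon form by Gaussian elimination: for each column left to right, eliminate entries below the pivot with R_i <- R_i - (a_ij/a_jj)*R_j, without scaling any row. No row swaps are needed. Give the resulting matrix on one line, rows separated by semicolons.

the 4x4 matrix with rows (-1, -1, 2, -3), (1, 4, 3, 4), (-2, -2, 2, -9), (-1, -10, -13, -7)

Forward elimination:
R2 <- R2 - (-1)*R1:  [ 0  3  5  1 ]
R3 <- R3 - (2)*R1:  [  0   0  -2  -3 ]
R4 <- R4 - (1)*R1:  [   0   -9  -15   -4 ]
R4 <- R4 - (-3)*R2:  [  0   0   0  -1 ]
Row echelon form:
[ -1  -1   2  -3 ]
[  0   3   5   1 ]
[  0   0  -2  -3 ]
[  0   0   0  -1 ]

REF = [-1 -1 2 -3; 0 3 5 1; 0 0 -2 -3; 0 0 0 -1]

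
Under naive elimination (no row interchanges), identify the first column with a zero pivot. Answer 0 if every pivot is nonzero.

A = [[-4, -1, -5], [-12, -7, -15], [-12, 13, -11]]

Naive forward elimination:
R2 <- R2 - (3)*R1:  [  0  -4   0 ]
R3 <- R3 - (3)*R1:  [  0  16   4 ]
R3 <- R3 - (-4)*R2:  [ 0  0  4 ]
All pivots nonzero; naive elimination completes without hitting a zero pivot.

first zero-pivot column = 0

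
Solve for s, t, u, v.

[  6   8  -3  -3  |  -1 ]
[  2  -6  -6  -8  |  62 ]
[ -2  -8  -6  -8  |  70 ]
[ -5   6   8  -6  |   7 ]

Forward elimination on [A|b]:
R2 <- R2 - (1/3)*R1:  [     0  -26/3     -5     -7  187/3 ]
R3 <- R3 - (-1/3)*R1:  [     0  -16/3     -7     -9  209/3 ]
R4 <- R4 - (-5/6)*R1:  [     0   38/3   11/2  -17/2   37/6 ]
R3 <- R3 - (8/13)*R2:  [      0       0  -51/13  -61/13  407/13 ]
R4 <- R4 - (-19/13)*R2:  [       0        0   -47/26  -487/26  2529/26 ]
R4 <- R4 - (47/102)*R3:  [       0        0        0  -845/51  4225/51 ]
Row echelon form:
[ 6      8      -3       -3  |       -1 ]
[ 0  -26/3      -5       -7  |    187/3 ]
[ 0      0  -51/13   -61/13  |   407/13 ]
[ 0      0       0  -845/51  |  4225/51 ]
Back-substitution:
v = (4225/51) / (-845/51) = -5
u = (407/13 - (-61/13)*(-5)) / (-51/13) = -2
t = (187/3 - (-5)*(-2) - (-7)*(-5)) / (-26/3) = -2
s = (-1 - (8)*(-2) - (-3)*(-2) - (-3)*(-5)) / 6 = -1

(-1, -2, -2, -5)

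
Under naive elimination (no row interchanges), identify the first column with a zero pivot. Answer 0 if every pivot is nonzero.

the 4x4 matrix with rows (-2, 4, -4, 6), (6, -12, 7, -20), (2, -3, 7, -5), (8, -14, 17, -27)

Naive forward elimination:
R2 <- R2 - (-3)*R1:  [  0   0  -5  -2 ]
R3 <- R3 - (-1)*R1:  [ 0  1  3  1 ]
R4 <- R4 - (-4)*R1:  [  0   2   1  -3 ]
Matrix at this point:
[ -2  4  -4   6 ]
[  0  0  -5  -2 ]
[  0  1   3   1 ]
[  0  2   1  -3 ]
Pivot entry (2,2) is zero but row 3 has 1 in column 2 -> naive elimination stops; a row interchange (e.g. R2 <-> R3) would be required here.

first zero-pivot column = 2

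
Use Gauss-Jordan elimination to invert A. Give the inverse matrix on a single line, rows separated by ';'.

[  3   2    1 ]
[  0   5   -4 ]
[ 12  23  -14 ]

Gauss-Jordan on [A | I]:
R1 <- (1/3)*R1:  [   1  2/3  1/3  |  1/3    0    0 ]
R3 <- R3 - (12)*R1:  [   0   15  -18  |   -4    0    1 ]
R2 <- (1/5)*R2:  [    0     1  -4/5  |     0   1/5     0 ]
R1 <- R1 - (2/3)*R2:  [     1      0  13/15  |    1/3  -2/15      0 ]
R3 <- R3 - (15)*R2:  [  0   0  -6  |  -4  -3   1 ]
R3 <- (1/-6)*R3:  [    0     0     1  |   2/3   1/2  -1/6 ]
R1 <- R1 - (13/15)*R3:  [      1       0       0  |  -11/45  -17/30   13/90 ]
R2 <- R2 - (-4/5)*R3:  [     0      1      0  |   8/15    3/5  -2/15 ]
Right block of [I | A^{-1}] is the inverse:
[ -11/45  -17/30  13/90 ]
[   8/15     3/5  -2/15 ]
[    2/3     1/2   -1/6 ]

inverse = [-11/45 -17/30 13/90; 8/15 3/5 -2/15; 2/3 1/2 -1/6]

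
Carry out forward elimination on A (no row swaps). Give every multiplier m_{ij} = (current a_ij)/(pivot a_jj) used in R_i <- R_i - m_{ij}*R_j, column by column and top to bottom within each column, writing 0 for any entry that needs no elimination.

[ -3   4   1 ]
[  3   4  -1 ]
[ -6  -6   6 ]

multipliers: -1, 2, -7/4

Forward elimination:
R2 <- R2 - (-1)*R1:  [ 0  8  0 ]
R3 <- R3 - (2)*R1:  [   0  -14    4 ]
R3 <- R3 - (-7/4)*R2:  [ 0  0  4 ]
Multipliers (in order of application): m_{21} = -1, m_{31} = 2, m_{32} = -7/4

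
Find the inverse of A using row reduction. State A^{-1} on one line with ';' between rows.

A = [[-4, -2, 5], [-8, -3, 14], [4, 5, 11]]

Gauss-Jordan on [A | I]:
R1 <- (1/-4)*R1:  [    1   1/2  -5/4  |  -1/4     0     0 ]
R2 <- R2 - (-8)*R1:  [  0   1   4  |  -2   1   0 ]
R3 <- R3 - (4)*R1:  [  0   3  16  |   1   0   1 ]
R1 <- R1 - (1/2)*R2:  [     1      0  -13/4  |    3/4   -1/2      0 ]
R3 <- R3 - (3)*R2:  [  0   0   4  |   7  -3   1 ]
R3 <- (1/4)*R3:  [    0     0     1  |   7/4  -3/4   1/4 ]
R1 <- R1 - (-13/4)*R3:  [      1       0       0  |  103/16  -47/16   13/16 ]
R2 <- R2 - (4)*R3:  [  0   1   0  |  -9   4  -1 ]
Right block of [I | A^{-1}] is the inverse:
[ 103/16  -47/16  13/16 ]
[     -9       4     -1 ]
[    7/4    -3/4    1/4 ]

inverse = [103/16 -47/16 13/16; -9 4 -1; 7/4 -3/4 1/4]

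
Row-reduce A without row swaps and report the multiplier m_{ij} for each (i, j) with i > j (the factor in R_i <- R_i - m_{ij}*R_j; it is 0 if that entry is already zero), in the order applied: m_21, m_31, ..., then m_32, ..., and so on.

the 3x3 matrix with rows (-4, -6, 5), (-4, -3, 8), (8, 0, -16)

Forward elimination:
R2 <- R2 - (1)*R1:  [ 0  3  3 ]
R3 <- R3 - (-2)*R1:  [   0  -12   -6 ]
R3 <- R3 - (-4)*R2:  [ 0  0  6 ]
Multipliers (in order of application): m_{21} = 1, m_{31} = -2, m_{32} = -4

multipliers: 1, -2, -4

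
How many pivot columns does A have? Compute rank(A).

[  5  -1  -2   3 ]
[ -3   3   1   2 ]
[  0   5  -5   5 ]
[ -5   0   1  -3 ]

Row reduction:
R2 <- R2 - (-3/5)*R1:  [    0  12/5  -1/5  19/5 ]
R4 <- R4 - (-1)*R1:  [  0  -1  -1   0 ]
R3 <- R3 - (25/12)*R2:  [      0       0  -55/12  -35/12 ]
R4 <- R4 - (-5/12)*R2:  [      0       0  -13/12   19/12 ]
R4 <- R4 - (13/55)*R3:  [     0      0      0  25/11 ]
Row echelon form:
[ 5    -1      -2       3 ]
[ 0  12/5    -1/5    19/5 ]
[ 0     0  -55/12  -35/12 ]
[ 0     0       0   25/11 ]
Nonzero rows / pivot columns: 4

rank(A) = 4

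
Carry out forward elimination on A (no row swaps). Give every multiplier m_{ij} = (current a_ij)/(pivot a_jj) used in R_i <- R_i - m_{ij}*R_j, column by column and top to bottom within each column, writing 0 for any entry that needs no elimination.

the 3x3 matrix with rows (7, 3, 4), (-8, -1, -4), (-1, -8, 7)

Forward elimination:
R2 <- R2 - (-8/7)*R1:  [    0  17/7   4/7 ]
R3 <- R3 - (-1/7)*R1:  [     0  -53/7   53/7 ]
R3 <- R3 - (-53/17)*R2:  [      0       0  159/17 ]
Multipliers (in order of application): m_{21} = -8/7, m_{31} = -1/7, m_{32} = -53/17

multipliers: -8/7, -1/7, -53/17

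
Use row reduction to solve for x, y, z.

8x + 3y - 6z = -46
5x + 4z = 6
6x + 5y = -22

(-2, -2, 4)

Forward elimination on [A|b]:
R2 <- R2 - (5/8)*R1:  [     0  -15/8   31/4  139/4 ]
R3 <- R3 - (3/4)*R1:  [    0  11/4   9/2  25/2 ]
R3 <- R3 - (-22/15)*R2:  [      0       0  238/15  952/15 ]
Row echelon form:
[ 8      3      -6  |     -46 ]
[ 0  -15/8    31/4  |   139/4 ]
[ 0      0  238/15  |  952/15 ]
Back-substitution:
z = (952/15) / (238/15) = 4
y = (139/4 - (31/4)*(4)) / (-15/8) = -2
x = (-46 - (3)*(-2) - (-6)*(4)) / 8 = -2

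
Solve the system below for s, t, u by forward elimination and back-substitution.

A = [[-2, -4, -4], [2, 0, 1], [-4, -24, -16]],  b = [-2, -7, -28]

(-5, 0, 3)

Forward elimination on [A|b]:
R2 <- R2 - (-1)*R1:  [  0  -4  -3  -9 ]
R3 <- R3 - (2)*R1:  [   0  -16   -8  -24 ]
R3 <- R3 - (4)*R2:  [  0   0   4  12 ]
Row echelon form:
[ -2  -4  -4  |  -2 ]
[  0  -4  -3  |  -9 ]
[  0   0   4  |  12 ]
Back-substitution:
u = (12) / 4 = 3
t = (-9 - (-3)*(3)) / -4 = 0
s = (-2 - (-4)*(0) - (-4)*(3)) / -2 = -5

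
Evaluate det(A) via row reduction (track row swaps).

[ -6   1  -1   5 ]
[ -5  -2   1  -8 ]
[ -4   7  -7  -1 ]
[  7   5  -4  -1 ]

det(A) = 192

Forward elimination:
R2 <- R2 - (5/6)*R1:  [     0  -17/6   11/6  -73/6 ]
R3 <- R3 - (2/3)*R1:  [     0   19/3  -19/3  -13/3 ]
R4 <- R4 - (-7/6)*R1:  [     0   37/6  -31/6   29/6 ]
R3 <- R3 - (-38/17)*R2:  [       0        0   -38/17  -536/17 ]
R4 <- R4 - (-37/17)*R2:  [       0        0   -20/17  -368/17 ]
R4 <- R4 - (10/19)*R3:  [      0       0       0  -96/19 ]
Upper-triangular form:
[ -6      1      -1        5 ]
[  0  -17/6    11/6    -73/6 ]
[  0      0  -38/17  -536/17 ]
[  0      0       0   -96/19 ]
det(A) = (-1)^0 * (-6) * (-17/6) * (-38/17) * (-96/19) = 192  (0 row swaps -> sign +1)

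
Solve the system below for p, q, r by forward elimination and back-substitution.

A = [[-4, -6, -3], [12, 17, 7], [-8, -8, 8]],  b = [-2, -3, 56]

Forward elimination on [A|b]:
R2 <- R2 - (-3)*R1:  [  0  -1  -2  -9 ]
R3 <- R3 - (2)*R1:  [  0   4  14  60 ]
R3 <- R3 - (-4)*R2:  [  0   0   6  24 ]
Row echelon form:
[ -4  -6  -3  |  -2 ]
[  0  -1  -2  |  -9 ]
[  0   0   6  |  24 ]
Back-substitution:
r = (24) / 6 = 4
q = (-9 - (-2)*(4)) / -1 = 1
p = (-2 - (-6)*(1) - (-3)*(4)) / -4 = -4

(-4, 1, 4)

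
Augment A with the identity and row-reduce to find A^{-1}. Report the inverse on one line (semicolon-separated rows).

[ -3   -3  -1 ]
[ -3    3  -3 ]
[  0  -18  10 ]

inverse = [1/3 -2/3 -1/6; -5/12 5/12 1/12; -3/4 3/4 1/4]

Gauss-Jordan on [A | I]:
R1 <- (1/-3)*R1:  [    1     1   1/3  |  -1/3     0     0 ]
R2 <- R2 - (-3)*R1:  [  0   6  -2  |  -1   1   0 ]
R2 <- (1/6)*R2:  [    0     1  -1/3  |  -1/6   1/6     0 ]
R1 <- R1 - (1)*R2:  [    1     0   2/3  |  -1/6  -1/6     0 ]
R3 <- R3 - (-18)*R2:  [  0   0   4  |  -3   3   1 ]
R3 <- (1/4)*R3:  [    0     0     1  |  -3/4   3/4   1/4 ]
R1 <- R1 - (2/3)*R3:  [    1     0     0  |   1/3  -2/3  -1/6 ]
R2 <- R2 - (-1/3)*R3:  [     0      1      0  |  -5/12   5/12   1/12 ]
Right block of [I | A^{-1}] is the inverse:
[   1/3  -2/3  -1/6 ]
[ -5/12  5/12  1/12 ]
[  -3/4   3/4   1/4 ]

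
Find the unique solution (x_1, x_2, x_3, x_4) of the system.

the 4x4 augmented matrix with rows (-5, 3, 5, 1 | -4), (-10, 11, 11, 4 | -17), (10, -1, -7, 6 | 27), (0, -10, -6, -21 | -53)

(4, -4, 5, 3)

Forward elimination on [A|b]:
R2 <- R2 - (2)*R1:  [  0   5   1   2  -9 ]
R3 <- R3 - (-2)*R1:  [  0   5   3   8  19 ]
R3 <- R3 - (1)*R2:  [  0   0   2   6  28 ]
R4 <- R4 - (-2)*R2:  [   0    0   -4  -17  -71 ]
R4 <- R4 - (-2)*R3:  [   0    0    0   -5  -15 ]
Row echelon form:
[ -5  3  5   1  |   -4 ]
[  0  5  1   2  |   -9 ]
[  0  0  2   6  |   28 ]
[  0  0  0  -5  |  -15 ]
Back-substitution:
x_4 = (-15) / -5 = 3
x_3 = (28 - (6)*(3)) / 2 = 5
x_2 = (-9 - (1)*(5) - (2)*(3)) / 5 = -4
x_1 = (-4 - (3)*(-4) - (5)*(5) - (1)*(3)) / -5 = 4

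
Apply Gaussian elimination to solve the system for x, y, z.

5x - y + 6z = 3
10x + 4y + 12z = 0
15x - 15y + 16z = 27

Forward elimination on [A|b]:
R2 <- R2 - (2)*R1:  [  0   6   0  -6 ]
R3 <- R3 - (3)*R1:  [   0  -12   -2   18 ]
R3 <- R3 - (-2)*R2:  [  0   0  -2   6 ]
Row echelon form:
[ 5  -1   6  |   3 ]
[ 0   6   0  |  -6 ]
[ 0   0  -2  |   6 ]
Back-substitution:
z = (6) / -2 = -3
y = (-6) / 6 = -1
x = (3 - (-1)*(-1) - (6)*(-3)) / 5 = 4

(4, -1, -3)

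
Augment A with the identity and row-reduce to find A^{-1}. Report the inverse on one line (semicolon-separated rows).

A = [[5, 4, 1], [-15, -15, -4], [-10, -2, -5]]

inverse = [67/75 6/25 -1/75; -7/15 -1/5 1/15; -8/5 -2/5 -1/5]

Gauss-Jordan on [A | I]:
R1 <- (1/5)*R1:  [   1  4/5  1/5  |  1/5    0    0 ]
R2 <- R2 - (-15)*R1:  [  0  -3  -1  |   3   1   0 ]
R3 <- R3 - (-10)*R1:  [  0   6  -3  |   2   0   1 ]
R2 <- (1/-3)*R2:  [    0     1   1/3  |    -1  -1/3     0 ]
R1 <- R1 - (4/5)*R2:  [     1      0  -1/15  |      1   4/15      0 ]
R3 <- R3 - (6)*R2:  [  0   0  -5  |   8   2   1 ]
R3 <- (1/-5)*R3:  [    0     0     1  |  -8/5  -2/5  -1/5 ]
R1 <- R1 - (-1/15)*R3:  [     1      0      0  |  67/75   6/25  -1/75 ]
R2 <- R2 - (1/3)*R3:  [     0      1      0  |  -7/15   -1/5   1/15 ]
Right block of [I | A^{-1}] is the inverse:
[ 67/75  6/25  -1/75 ]
[ -7/15  -1/5   1/15 ]
[  -8/5  -2/5   -1/5 ]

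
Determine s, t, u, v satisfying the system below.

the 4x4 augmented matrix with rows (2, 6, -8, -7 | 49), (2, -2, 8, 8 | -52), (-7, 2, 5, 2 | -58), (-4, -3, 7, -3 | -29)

(3, -3, -5, -3)

Forward elimination on [A|b]:
R2 <- R2 - (1)*R1:  [    0    -8    16    15  -101 ]
R3 <- R3 - (-7/2)*R1:  [     0     23    -23  -45/2  227/2 ]
R4 <- R4 - (-2)*R1:  [   0    9   -9  -17   69 ]
R3 <- R3 - (-23/8)*R2:  [       0        0       23    165/8  -1415/8 ]
R4 <- R4 - (-9/8)*R2:  [      0       0       9    -1/8  -357/8 ]
R4 <- R4 - (9/23)*R3:  [       0        0        0  -377/46  1131/46 ]
Row echelon form:
[ 2   6  -8       -7  |       49 ]
[ 0  -8  16       15  |     -101 ]
[ 0   0  23    165/8  |  -1415/8 ]
[ 0   0   0  -377/46  |  1131/46 ]
Back-substitution:
v = (1131/46) / (-377/46) = -3
u = (-1415/8 - (165/8)*(-3)) / 23 = -5
t = (-101 - (16)*(-5) - (15)*(-3)) / -8 = -3
s = (49 - (6)*(-3) - (-8)*(-5) - (-7)*(-3)) / 2 = 3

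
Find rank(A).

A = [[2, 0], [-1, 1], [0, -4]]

rank(A) = 2

Row reduction:
R2 <- R2 - (-1/2)*R1:  [ 0  1 ]
R3 <- R3 - (-4)*R2:  [ 0  0 ]
Row echelon form:
[ 2  0 ]
[ 0  1 ]
[ 0  0 ]
Nonzero rows / pivot columns: 2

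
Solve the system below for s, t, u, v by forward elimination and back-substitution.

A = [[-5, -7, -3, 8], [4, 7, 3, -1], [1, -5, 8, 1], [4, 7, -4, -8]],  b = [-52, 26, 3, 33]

Forward elimination on [A|b]:
R2 <- R2 - (-4/5)*R1:  [     0    7/5    3/5   27/5  -78/5 ]
R3 <- R3 - (-1/5)*R1:  [     0  -32/5   37/5   13/5  -37/5 ]
R4 <- R4 - (-4/5)*R1:  [     0    7/5  -32/5   -8/5  -43/5 ]
R3 <- R3 - (-32/7)*R2:  [      0       0    71/7   191/7  -551/7 ]
R4 <- R4 - (1)*R2:  [  0   0  -7  -7   7 ]
R4 <- R4 - (-49/71)*R3:  [        0         0         0    840/71  -3360/71 ]
Row echelon form:
[ -5   -7    -3       8  |       -52 ]
[  0  7/5   3/5    27/5  |     -78/5 ]
[  0    0  71/7   191/7  |    -551/7 ]
[  0    0     0  840/71  |  -3360/71 ]
Back-substitution:
v = (-3360/71) / (840/71) = -4
u = (-551/7 - (191/7)*(-4)) / (71/7) = 3
t = (-78/5 - (3/5)*(3) - (27/5)*(-4)) / (7/5) = 3
s = (-52 - (-7)*(3) - (-3)*(3) - (8)*(-4)) / -5 = -2

(-2, 3, 3, -4)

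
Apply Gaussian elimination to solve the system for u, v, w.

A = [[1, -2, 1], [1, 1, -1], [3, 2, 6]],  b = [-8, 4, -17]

Forward elimination on [A|b]:
R2 <- R2 - (1)*R1:  [  0   3  -2  12 ]
R3 <- R3 - (3)*R1:  [ 0  8  3  7 ]
R3 <- R3 - (8/3)*R2:  [    0     0  25/3   -25 ]
Row echelon form:
[ 1  -2     1  |   -8 ]
[ 0   3    -2  |   12 ]
[ 0   0  25/3  |  -25 ]
Back-substitution:
w = (-25) / (25/3) = -3
v = (12 - (-2)*(-3)) / 3 = 2
u = (-8 - (-2)*(2) - (1)*(-3)) / 1 = -1

(-1, 2, -3)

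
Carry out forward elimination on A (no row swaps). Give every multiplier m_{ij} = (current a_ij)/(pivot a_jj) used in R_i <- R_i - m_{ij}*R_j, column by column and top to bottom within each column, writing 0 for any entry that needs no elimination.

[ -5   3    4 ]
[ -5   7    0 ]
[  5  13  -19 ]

Forward elimination:
R2 <- R2 - (1)*R1:  [  0   4  -4 ]
R3 <- R3 - (-1)*R1:  [   0   16  -15 ]
R3 <- R3 - (4)*R2:  [ 0  0  1 ]
Multipliers (in order of application): m_{21} = 1, m_{31} = -1, m_{32} = 4

multipliers: 1, -1, 4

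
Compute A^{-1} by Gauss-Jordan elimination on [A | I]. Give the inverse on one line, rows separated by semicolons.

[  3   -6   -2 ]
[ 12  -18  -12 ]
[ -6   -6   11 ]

inverse = [3 -13/15 -2/5; 2/3 -7/30 -2/15; 2 -3/5 -1/5]

Gauss-Jordan on [A | I]:
R1 <- (1/3)*R1:  [    1    -2  -2/3  |   1/3     0     0 ]
R2 <- R2 - (12)*R1:  [  0   6  -4  |  -4   1   0 ]
R3 <- R3 - (-6)*R1:  [   0  -18    7  |    2    0    1 ]
R2 <- (1/6)*R2:  [    0     1  -2/3  |  -2/3   1/6     0 ]
R1 <- R1 - (-2)*R2:  [   1    0   -2  |   -1  1/3    0 ]
R3 <- R3 - (-18)*R2:  [   0    0   -5  |  -10    3    1 ]
R3 <- (1/-5)*R3:  [    0     0     1  |     2  -3/5  -1/5 ]
R1 <- R1 - (-2)*R3:  [      1       0       0  |       3  -13/15    -2/5 ]
R2 <- R2 - (-2/3)*R3:  [     0      1      0  |    2/3  -7/30  -2/15 ]
Right block of [I | A^{-1}] is the inverse:
[   3  -13/15   -2/5 ]
[ 2/3   -7/30  -2/15 ]
[   2    -3/5   -1/5 ]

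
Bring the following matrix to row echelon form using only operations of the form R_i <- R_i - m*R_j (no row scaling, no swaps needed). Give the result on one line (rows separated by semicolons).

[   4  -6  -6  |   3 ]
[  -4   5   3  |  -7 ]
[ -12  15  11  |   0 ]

Forward elimination:
R2 <- R2 - (-1)*R1:  [  0  -1  -3  -4 ]
R3 <- R3 - (-3)*R1:  [  0  -3  -7   9 ]
R3 <- R3 - (3)*R2:  [  0   0   2  21 ]
Row echelon form:
[ 4  -6  -6  |   3 ]
[ 0  -1  -3  |  -4 ]
[ 0   0   2  |  21 ]

REF = [4 -6 -6 3; 0 -1 -3 -4; 0 0 2 21]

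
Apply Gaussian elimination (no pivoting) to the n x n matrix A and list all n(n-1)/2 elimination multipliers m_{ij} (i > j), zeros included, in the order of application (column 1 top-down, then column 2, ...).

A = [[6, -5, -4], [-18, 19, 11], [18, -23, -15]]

multipliers: -3, 3, -2

Forward elimination:
R2 <- R2 - (-3)*R1:  [  0   4  -1 ]
R3 <- R3 - (3)*R1:  [  0  -8  -3 ]
R3 <- R3 - (-2)*R2:  [  0   0  -5 ]
Multipliers (in order of application): m_{21} = -3, m_{31} = 3, m_{32} = -2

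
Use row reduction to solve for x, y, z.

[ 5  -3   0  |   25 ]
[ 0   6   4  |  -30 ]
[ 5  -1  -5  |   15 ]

(2, -5, 0)

Forward elimination on [A|b]:
R3 <- R3 - (1)*R1:  [   0    2   -5  -10 ]
R3 <- R3 - (1/3)*R2:  [     0      0  -19/3      0 ]
Row echelon form:
[ 5  -3      0  |   25 ]
[ 0   6      4  |  -30 ]
[ 0   0  -19/3  |    0 ]
Back-substitution:
z = (0) / (-19/3) = 0
y = (-30 - (4)*(0)) / 6 = -5
x = (25 - (-3)*(-5)) / 5 = 2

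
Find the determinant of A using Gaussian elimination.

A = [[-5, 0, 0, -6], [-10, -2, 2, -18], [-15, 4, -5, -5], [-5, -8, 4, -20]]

det(A) = -60

Forward elimination:
R2 <- R2 - (2)*R1:  [  0  -2   2  -6 ]
R3 <- R3 - (3)*R1:  [  0   4  -5  13 ]
R4 <- R4 - (1)*R1:  [   0   -8    4  -14 ]
R3 <- R3 - (-2)*R2:  [  0   0  -1   1 ]
R4 <- R4 - (4)*R2:  [  0   0  -4  10 ]
R4 <- R4 - (4)*R3:  [ 0  0  0  6 ]
Upper-triangular form:
[ -5   0   0  -6 ]
[  0  -2   2  -6 ]
[  0   0  -1   1 ]
[  0   0   0   6 ]
det(A) = (-1)^0 * (-5) * (-2) * (-1) * (6) = -60  (0 row swaps -> sign +1)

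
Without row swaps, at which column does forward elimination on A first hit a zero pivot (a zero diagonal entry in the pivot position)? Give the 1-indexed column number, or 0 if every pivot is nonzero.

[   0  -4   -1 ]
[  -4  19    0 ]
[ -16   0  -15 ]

first zero-pivot column = 1

Naive forward elimination:
Pivot entry (1,1) is zero but row 2 has -4 in column 1 -> naive elimination stops; a row interchange (e.g. R1 <-> R2) would be required here.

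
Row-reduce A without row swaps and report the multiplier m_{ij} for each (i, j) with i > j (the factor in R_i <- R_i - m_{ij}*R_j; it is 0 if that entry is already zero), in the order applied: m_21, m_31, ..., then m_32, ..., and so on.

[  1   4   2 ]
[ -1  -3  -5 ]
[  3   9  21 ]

Forward elimination:
R2 <- R2 - (-1)*R1:  [  0   1  -3 ]
R3 <- R3 - (3)*R1:  [  0  -3  15 ]
R3 <- R3 - (-3)*R2:  [ 0  0  6 ]
Multipliers (in order of application): m_{21} = -1, m_{31} = 3, m_{32} = -3

multipliers: -1, 3, -3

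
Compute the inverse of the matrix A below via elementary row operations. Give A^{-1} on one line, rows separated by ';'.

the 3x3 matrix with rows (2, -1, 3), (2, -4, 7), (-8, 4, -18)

inverse = [11/9 -1/6 5/36; -5/9 -1/3 -2/9; -2/3 0 -1/6]

Gauss-Jordan on [A | I]:
R1 <- (1/2)*R1:  [    1  -1/2   3/2  |   1/2     0     0 ]
R2 <- R2 - (2)*R1:  [  0  -3   4  |  -1   1   0 ]
R3 <- R3 - (-8)*R1:  [  0   0  -6  |   4   0   1 ]
R2 <- (1/-3)*R2:  [    0     1  -4/3  |   1/3  -1/3     0 ]
R1 <- R1 - (-1/2)*R2:  [    1     0   5/6  |   2/3  -1/6     0 ]
R3 <- (1/-6)*R3:  [    0     0     1  |  -2/3     0  -1/6 ]
R1 <- R1 - (5/6)*R3:  [    1     0     0  |  11/9  -1/6  5/36 ]
R2 <- R2 - (-4/3)*R3:  [    0     1     0  |  -5/9  -1/3  -2/9 ]
Right block of [I | A^{-1}] is the inverse:
[ 11/9  -1/6  5/36 ]
[ -5/9  -1/3  -2/9 ]
[ -2/3     0  -1/6 ]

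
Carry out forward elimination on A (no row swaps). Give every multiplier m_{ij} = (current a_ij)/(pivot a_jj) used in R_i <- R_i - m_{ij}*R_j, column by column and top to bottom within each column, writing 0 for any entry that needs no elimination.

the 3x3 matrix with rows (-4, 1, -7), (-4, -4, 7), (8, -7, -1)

multipliers: 1, -2, 1

Forward elimination:
R2 <- R2 - (1)*R1:  [  0  -5  14 ]
R3 <- R3 - (-2)*R1:  [   0   -5  -15 ]
R3 <- R3 - (1)*R2:  [   0    0  -29 ]
Multipliers (in order of application): m_{21} = 1, m_{31} = -2, m_{32} = 1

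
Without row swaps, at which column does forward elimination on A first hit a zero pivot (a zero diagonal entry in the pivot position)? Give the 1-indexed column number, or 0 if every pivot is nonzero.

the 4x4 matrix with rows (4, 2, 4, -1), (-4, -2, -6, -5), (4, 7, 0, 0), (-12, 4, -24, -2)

Naive forward elimination:
R2 <- R2 - (-1)*R1:  [  0   0  -2  -6 ]
R3 <- R3 - (1)*R1:  [  0   5  -4   1 ]
R4 <- R4 - (-3)*R1:  [   0   10  -12   -5 ]
Matrix at this point:
[ 4   2    4  -1 ]
[ 0   0   -2  -6 ]
[ 0   5   -4   1 ]
[ 0  10  -12  -5 ]
Pivot entry (2,2) is zero but row 3 has 5 in column 2 -> naive elimination stops; a row interchange (e.g. R2 <-> R3) would be required here.

first zero-pivot column = 2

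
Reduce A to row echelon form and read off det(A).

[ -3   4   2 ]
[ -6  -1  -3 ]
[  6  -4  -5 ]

det(A) = -111

Forward elimination:
R2 <- R2 - (2)*R1:  [  0  -9  -7 ]
R3 <- R3 - (-2)*R1:  [  0   4  -1 ]
R3 <- R3 - (-4/9)*R2:  [     0      0  -37/9 ]
Upper-triangular form:
[ -3   4      2 ]
[  0  -9     -7 ]
[  0   0  -37/9 ]
det(A) = (-1)^0 * (-3) * (-9) * (-37/9) = -111  (0 row swaps -> sign +1)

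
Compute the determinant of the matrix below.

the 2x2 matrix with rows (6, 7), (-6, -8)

det(A) = -6

Forward elimination:
R2 <- R2 - (-1)*R1:  [  0  -1 ]
Upper-triangular form:
[ 6   7 ]
[ 0  -1 ]
det(A) = (-1)^0 * (6) * (-1) = -6  (0 row swaps -> sign +1)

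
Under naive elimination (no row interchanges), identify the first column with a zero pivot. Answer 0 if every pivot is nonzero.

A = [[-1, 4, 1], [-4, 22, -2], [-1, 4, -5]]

first zero-pivot column = 0

Naive forward elimination:
R2 <- R2 - (4)*R1:  [  0   6  -6 ]
R3 <- R3 - (1)*R1:  [  0   0  -6 ]
All pivots nonzero; naive elimination completes without hitting a zero pivot.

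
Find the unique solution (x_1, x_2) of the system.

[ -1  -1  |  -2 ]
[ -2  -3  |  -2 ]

(4, -2)

Forward elimination on [A|b]:
R2 <- R2 - (2)*R1:  [  0  -1   2 ]
Row echelon form:
[ -1  -1  |  -2 ]
[  0  -1  |   2 ]
Back-substitution:
x_2 = (2) / -1 = -2
x_1 = (-2 - (-1)*(-2)) / -1 = 4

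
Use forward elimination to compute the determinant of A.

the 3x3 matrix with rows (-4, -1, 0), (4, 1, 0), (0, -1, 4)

det(A) = 0

Forward elimination:
R2 <- R2 - (-1)*R1:  [ 0  0  0 ]
R2 <-> R3   (pivot in column 2 was zero)
[ -4  -1  0 ]
[  0  -1  4 ]
[  0   0  0 ]
Upper-triangular form:
[ -4  -1  0 ]
[  0  -1  4 ]
[  0   0  0 ]
det(A) = (-1)^1 * (-4) * (-1) * (0) = 0  (1 row swap -> sign -1)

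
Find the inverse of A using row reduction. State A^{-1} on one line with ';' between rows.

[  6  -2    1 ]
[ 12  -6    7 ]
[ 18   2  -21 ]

inverse = [7/3 -5/6 -1/6; 63/8 -3 -5/8; 11/4 -1 -1/4]

Gauss-Jordan on [A | I]:
R1 <- (1/6)*R1:  [    1  -1/3   1/6  |   1/6     0     0 ]
R2 <- R2 - (12)*R1:  [  0  -2   5  |  -2   1   0 ]
R3 <- R3 - (18)*R1:  [   0    8  -24  |   -3    0    1 ]
R2 <- (1/-2)*R2:  [    0     1  -5/2  |     1  -1/2     0 ]
R1 <- R1 - (-1/3)*R2:  [    1     0  -2/3  |   1/2  -1/6     0 ]
R3 <- R3 - (8)*R2:  [   0    0   -4  |  -11    4    1 ]
R3 <- (1/-4)*R3:  [    0     0     1  |  11/4    -1  -1/4 ]
R1 <- R1 - (-2/3)*R3:  [    1     0     0  |   7/3  -5/6  -1/6 ]
R2 <- R2 - (-5/2)*R3:  [    0     1     0  |  63/8    -3  -5/8 ]
Right block of [I | A^{-1}] is the inverse:
[  7/3  -5/6  -1/6 ]
[ 63/8    -3  -5/8 ]
[ 11/4    -1  -1/4 ]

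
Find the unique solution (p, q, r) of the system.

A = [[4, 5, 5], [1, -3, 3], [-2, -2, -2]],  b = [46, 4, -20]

Forward elimination on [A|b]:
R2 <- R2 - (1/4)*R1:  [     0  -17/4    7/4  -15/2 ]
R3 <- R3 - (-1/2)*R1:  [   0  1/2  1/2    3 ]
R3 <- R3 - (-2/17)*R2:  [     0      0  12/17  36/17 ]
Row echelon form:
[ 4      5      5  |     46 ]
[ 0  -17/4    7/4  |  -15/2 ]
[ 0      0  12/17  |  36/17 ]
Back-substitution:
r = (36/17) / (12/17) = 3
q = (-15/2 - (7/4)*(3)) / (-17/4) = 3
p = (46 - (5)*(3) - (5)*(3)) / 4 = 4

(4, 3, 3)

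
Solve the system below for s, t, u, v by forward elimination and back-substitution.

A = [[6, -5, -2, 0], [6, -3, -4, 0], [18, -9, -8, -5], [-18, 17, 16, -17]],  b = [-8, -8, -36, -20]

(1, 2, 2, 4)

Forward elimination on [A|b]:
R2 <- R2 - (1)*R1:  [  0   2  -2   0   0 ]
R3 <- R3 - (3)*R1:  [   0    6   -2   -5  -12 ]
R4 <- R4 - (-3)*R1:  [   0    2   10  -17  -44 ]
R3 <- R3 - (3)*R2:  [   0    0    4   -5  -12 ]
R4 <- R4 - (1)*R2:  [   0    0   12  -17  -44 ]
R4 <- R4 - (3)*R3:  [  0   0   0  -2  -8 ]
Row echelon form:
[ 6  -5  -2   0  |   -8 ]
[ 0   2  -2   0  |    0 ]
[ 0   0   4  -5  |  -12 ]
[ 0   0   0  -2  |   -8 ]
Back-substitution:
v = (-8) / -2 = 4
u = (-12 - (-5)*(4)) / 4 = 2
t = (0 - (-2)*(2)) / 2 = 2
s = (-8 - (-5)*(2) - (-2)*(2)) / 6 = 1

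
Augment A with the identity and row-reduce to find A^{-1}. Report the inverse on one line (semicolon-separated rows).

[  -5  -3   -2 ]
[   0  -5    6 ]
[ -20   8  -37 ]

inverse = [-137/125 127/125 28/125; 24/25 -29/25 -6/25; 4/5 -4/5 -1/5]

Gauss-Jordan on [A | I]:
R1 <- (1/-5)*R1:  [    1   3/5   2/5  |  -1/5     0     0 ]
R3 <- R3 - (-20)*R1:  [   0   20  -29  |   -4    0    1 ]
R2 <- (1/-5)*R2:  [    0     1  -6/5  |     0  -1/5     0 ]
R1 <- R1 - (3/5)*R2:  [     1      0  28/25  |   -1/5   3/25      0 ]
R3 <- R3 - (20)*R2:  [  0   0  -5  |  -4   4   1 ]
R3 <- (1/-5)*R3:  [    0     0     1  |   4/5  -4/5  -1/5 ]
R1 <- R1 - (28/25)*R3:  [        1         0         0  |  -137/125   127/125    28/125 ]
R2 <- R2 - (-6/5)*R3:  [      0       1       0  |   24/25  -29/25   -6/25 ]
Right block of [I | A^{-1}] is the inverse:
[ -137/125  127/125  28/125 ]
[    24/25   -29/25   -6/25 ]
[      4/5     -4/5    -1/5 ]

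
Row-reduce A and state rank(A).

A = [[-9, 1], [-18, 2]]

Row reduction:
R2 <- R2 - (2)*R1:  [ 0  0 ]
Row echelon form:
[ -9  1 ]
[  0  0 ]
Nonzero rows / pivot columns: 1

rank(A) = 1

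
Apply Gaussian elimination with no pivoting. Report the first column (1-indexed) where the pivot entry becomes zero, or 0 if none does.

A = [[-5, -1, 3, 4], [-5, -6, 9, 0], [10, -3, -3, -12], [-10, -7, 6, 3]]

first zero-pivot column = 0

Naive forward elimination:
R2 <- R2 - (1)*R1:  [  0  -5   6  -4 ]
R3 <- R3 - (-2)*R1:  [  0  -5   3  -4 ]
R4 <- R4 - (2)*R1:  [  0  -5   0  -5 ]
R3 <- R3 - (1)*R2:  [  0   0  -3   0 ]
R4 <- R4 - (1)*R2:  [  0   0  -6  -1 ]
R4 <- R4 - (2)*R3:  [  0   0   0  -1 ]
All pivots nonzero; naive elimination completes without hitting a zero pivot.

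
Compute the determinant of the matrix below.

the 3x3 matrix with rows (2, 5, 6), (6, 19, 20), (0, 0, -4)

Forward elimination:
R2 <- R2 - (3)*R1:  [ 0  4  2 ]
Upper-triangular form:
[ 2  5   6 ]
[ 0  4   2 ]
[ 0  0  -4 ]
det(A) = (-1)^0 * (2) * (4) * (-4) = -32  (0 row swaps -> sign +1)

det(A) = -32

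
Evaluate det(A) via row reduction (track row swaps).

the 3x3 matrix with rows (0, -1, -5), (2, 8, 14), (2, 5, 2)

Forward elimination:
R1 <-> R2   (pivot in column 1 was zero)
[ 2   8  14 ]
[ 0  -1  -5 ]
[ 2   5   2 ]
R3 <- R3 - (1)*R1:  [   0   -3  -12 ]
R3 <- R3 - (3)*R2:  [ 0  0  3 ]
Upper-triangular form:
[ 2   8  14 ]
[ 0  -1  -5 ]
[ 0   0   3 ]
det(A) = (-1)^1 * (2) * (-1) * (3) = 6  (1 row swap -> sign -1)

det(A) = 6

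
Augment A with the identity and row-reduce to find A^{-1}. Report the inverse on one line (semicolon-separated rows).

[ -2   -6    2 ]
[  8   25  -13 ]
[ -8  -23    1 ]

Gauss-Jordan on [A | I]:
R1 <- (1/-2)*R1:  [    1     3    -1  |  -1/2     0     0 ]
R2 <- R2 - (8)*R1:  [  0   1  -5  |   4   1   0 ]
R3 <- R3 - (-8)*R1:  [  0   1  -7  |  -4   0   1 ]
R1 <- R1 - (3)*R2:  [     1      0     14  |  -25/2     -3      0 ]
R3 <- R3 - (1)*R2:  [  0   0  -2  |  -8  -1   1 ]
R3 <- (1/-2)*R3:  [    0     0     1  |     4   1/2  -1/2 ]
R1 <- R1 - (14)*R3:  [      1       0       0  |  -137/2     -10       7 ]
R2 <- R2 - (-5)*R3:  [    0     1     0  |    24   7/2  -5/2 ]
Right block of [I | A^{-1}] is the inverse:
[ -137/2  -10     7 ]
[     24  7/2  -5/2 ]
[      4  1/2  -1/2 ]

inverse = [-137/2 -10 7; 24 7/2 -5/2; 4 1/2 -1/2]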